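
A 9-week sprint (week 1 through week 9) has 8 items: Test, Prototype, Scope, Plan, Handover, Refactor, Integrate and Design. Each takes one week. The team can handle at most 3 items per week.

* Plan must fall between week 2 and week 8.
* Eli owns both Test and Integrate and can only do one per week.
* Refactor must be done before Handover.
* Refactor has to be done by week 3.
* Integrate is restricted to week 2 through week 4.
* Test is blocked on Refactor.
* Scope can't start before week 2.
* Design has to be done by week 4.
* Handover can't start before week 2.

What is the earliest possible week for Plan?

week 2

Plan is available from week 2; Plan's own window allows nothing later than week 8.
Plan at week 2 is achievable: Design -> week 1; Test -> week 3; Handover -> week 2; Refactor -> week 1; Integrate -> week 2; Prototype -> week 1; Plan -> week 2; Scope -> week 3.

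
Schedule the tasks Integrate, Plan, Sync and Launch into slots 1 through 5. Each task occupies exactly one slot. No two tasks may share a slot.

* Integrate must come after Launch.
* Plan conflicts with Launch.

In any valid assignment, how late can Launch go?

4

Downstream work caps Launch at 4.
Launch at 4 is achievable: Plan -> 1, Sync -> 2, Launch -> 4, Integrate -> 5.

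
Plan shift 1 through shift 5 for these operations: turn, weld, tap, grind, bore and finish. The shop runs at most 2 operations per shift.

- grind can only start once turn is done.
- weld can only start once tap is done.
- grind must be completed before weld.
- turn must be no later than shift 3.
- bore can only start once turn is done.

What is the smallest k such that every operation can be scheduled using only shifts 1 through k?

The precedence chain requires at least 3 distinct shifts.
With at most 2 per shift and 6 operations, at least 3 shifts are needed.
3 works (last occupied shift: shift 3): for example turn=shift 1, finish=shift 3, tap=shift 1, bore=shift 2, weld=shift 3, grind=shift 2.

3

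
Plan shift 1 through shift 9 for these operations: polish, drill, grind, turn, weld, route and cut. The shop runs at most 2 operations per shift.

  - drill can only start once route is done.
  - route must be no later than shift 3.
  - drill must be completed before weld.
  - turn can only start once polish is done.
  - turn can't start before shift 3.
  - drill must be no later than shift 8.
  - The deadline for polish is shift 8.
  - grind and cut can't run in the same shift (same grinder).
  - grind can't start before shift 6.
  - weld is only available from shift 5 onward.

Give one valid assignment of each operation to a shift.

drill in shift 2, weld in shift 5, polish in shift 1, grind in shift 6, turn in shift 3, route in shift 1, cut in shift 2

Checking: polish(shift 1) before turn(shift 3); drill(shift 2) before weld(shift 5); route(shift 1) before drill(shift 2); grind(shift 6) != cut(shift 2); route=shift 1 in [shift 1,shift 3]; polish=shift 1 in [shift 1,shift 8]; drill=shift 2 in [shift 1,shift 8]; grind=shift 6 in [shift 6,shift 9]; weld=shift 5 in [shift 5,shift 9]; turn=shift 3 in [shift 3,shift 9]; max 2 per shift (cap 2).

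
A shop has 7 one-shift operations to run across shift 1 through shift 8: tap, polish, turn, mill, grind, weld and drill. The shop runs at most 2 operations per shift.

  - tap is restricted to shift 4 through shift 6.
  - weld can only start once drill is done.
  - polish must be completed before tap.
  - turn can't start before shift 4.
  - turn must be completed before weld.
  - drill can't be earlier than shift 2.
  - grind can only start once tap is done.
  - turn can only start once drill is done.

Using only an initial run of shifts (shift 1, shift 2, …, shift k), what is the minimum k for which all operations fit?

The precedence chain requires at least 3 distinct shifts.
With at most 2 per shift and 7 operations, at least 4 shifts are needed.
Propagating the time windows through the other constraints, grind can't land before shift 5, so the schedule must run through at least shift 5.
5 works (last occupied shift: shift 5): for example weld=shift 5, grind=shift 5, polish=shift 1, mill=shift 1, turn=shift 4, tap=shift 4, drill=shift 2.

5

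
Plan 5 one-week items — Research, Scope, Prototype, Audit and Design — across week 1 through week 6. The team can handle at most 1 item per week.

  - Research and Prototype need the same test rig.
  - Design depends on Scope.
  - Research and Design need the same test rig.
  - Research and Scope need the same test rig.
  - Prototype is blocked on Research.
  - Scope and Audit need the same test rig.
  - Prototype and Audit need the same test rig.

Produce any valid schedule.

Audit=week 5, Design=week 4, Research=week 1, Prototype=week 3, Scope=week 2

Checking: Scope(week 2) before Design(week 4); Research(week 1) before Prototype(week 3); Research(week 1) != Scope(week 2); Scope(week 2) != Audit(week 5); Research(week 1) != Prototype(week 3); Research(week 1) != Design(week 4); Prototype(week 3) != Audit(week 5); max 1 per week (cap 1).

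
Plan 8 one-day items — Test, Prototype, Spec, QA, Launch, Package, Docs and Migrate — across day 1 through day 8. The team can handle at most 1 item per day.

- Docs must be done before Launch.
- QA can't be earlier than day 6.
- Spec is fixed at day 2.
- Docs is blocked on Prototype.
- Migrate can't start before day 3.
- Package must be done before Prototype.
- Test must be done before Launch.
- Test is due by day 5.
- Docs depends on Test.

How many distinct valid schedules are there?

45

Splitting on Test: it can be day 1 (15), day 3 (12), day 4 (12), day 5 (6). Listing each branch's schedules as (Prototype, Spec, QA, Launch, Package, Docs, Migrate) by day number:
Test=day 1: (4,2,6,7,3,5,8) (4,2,6,8,3,5,7) (4,2,6,8,3,7,5) (4,2,7,6,3,5,8) (4,2,7,8,3,5,6) (4,2,7,8,3,6,5) (4,2,8,6,3,5,7) (4,2,8,7,3,5,6) (4,2,8,7,3,6,5) (5,2,6,8,3,7,4) (5,2,6,8,4,7,3) (5,2,7,8,3,6,4) (5,2,7,8,4,6,3) (5,2,8,7,3,6,4) (5,2,8,7,4,6,3) — 15.
Test=day 3: (4,2,6,7,1,5,8) (4,2,6,8,1,5,7) (4,2,6,8,1,7,5) (4,2,7,6,1,5,8) (4,2,7,8,1,5,6) (4,2,7,8,1,6,5) (4,2,8,6,1,5,7) (4,2,8,7,1,5,6) (4,2,8,7,1,6,5) (5,2,6,8,1,7,4) (5,2,7,8,1,6,4) (5,2,8,7,1,6,4) — 12.
Test=day 4: (3,2,6,7,1,5,8) (3,2,6,8,1,5,7) (3,2,6,8,1,7,5) (3,2,7,6,1,5,8) (3,2,7,8,1,5,6) (3,2,7,8,1,6,5) (3,2,8,6,1,5,7) (3,2,8,7,1,5,6) (3,2,8,7,1,6,5) (5,2,6,8,1,7,3) (5,2,7,8,1,6,3) (5,2,8,7,1,6,3) — 12.
Test=day 5: (3,2,6,8,1,7,4) (3,2,7,8,1,6,4) (3,2,8,7,1,6,4) (4,2,6,8,1,7,3) (4,2,7,8,1,6,3) (4,2,8,7,1,6,3) — 6.
Summing: 15 + 12 + 12 + 6 = 45.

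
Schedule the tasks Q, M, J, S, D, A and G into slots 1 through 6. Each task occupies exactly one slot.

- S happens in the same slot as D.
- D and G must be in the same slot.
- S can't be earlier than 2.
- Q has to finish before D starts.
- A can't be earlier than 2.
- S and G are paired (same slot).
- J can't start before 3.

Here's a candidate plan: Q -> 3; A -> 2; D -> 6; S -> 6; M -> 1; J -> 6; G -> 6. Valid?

S can't be earlier than 2 — holds.
S and G are paired (same slot) — holds.
D and G must be in the same slot — holds.
S happens in the same slot as D — holds.
J can't start before 3 — holds.
Q has to finish before D starts — holds.
A can't be earlier than 2 — holds.

Yes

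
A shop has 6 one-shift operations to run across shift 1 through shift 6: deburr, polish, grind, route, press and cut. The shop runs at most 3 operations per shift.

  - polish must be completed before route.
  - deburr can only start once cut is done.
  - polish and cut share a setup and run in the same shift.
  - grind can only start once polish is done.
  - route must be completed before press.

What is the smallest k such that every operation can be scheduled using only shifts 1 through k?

The precedence chain requires at least 3 distinct shifts.
With at most 3 per shift and 6 operations, at least 2 shifts are needed.
3 works (last occupied shift: shift 3): for example deburr in shift 2, route in shift 2, cut in shift 1, press in shift 3, polish in shift 1, grind in shift 2.

3 shifts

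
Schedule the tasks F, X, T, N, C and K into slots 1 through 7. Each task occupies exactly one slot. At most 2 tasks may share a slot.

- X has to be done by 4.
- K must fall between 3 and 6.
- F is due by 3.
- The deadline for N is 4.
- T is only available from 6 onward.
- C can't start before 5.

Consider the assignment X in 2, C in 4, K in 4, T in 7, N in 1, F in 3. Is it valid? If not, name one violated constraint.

At most 2 tasks may share a slot — holds.
The deadline for N is 4 — holds.
K must fall between 3 and 6 — holds.
F is due by 3 — holds.
X has to be done by 4 — holds.
T is only available from 6 onward — holds.
C can't start before 5 — violated.

No. C can't start before 5 is not satisfied.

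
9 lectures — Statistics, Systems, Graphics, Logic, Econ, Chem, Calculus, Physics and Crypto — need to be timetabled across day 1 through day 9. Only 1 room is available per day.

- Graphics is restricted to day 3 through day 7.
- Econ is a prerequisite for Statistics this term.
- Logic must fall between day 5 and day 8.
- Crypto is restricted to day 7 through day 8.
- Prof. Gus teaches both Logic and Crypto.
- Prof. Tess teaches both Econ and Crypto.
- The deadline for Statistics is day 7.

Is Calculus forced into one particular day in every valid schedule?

Calculus can be day 1 (e.g. Logic=day 5, Graphics=day 3, Systems=day 6, Calculus=day 1, Crypto=day 7, Econ=day 2, Statistics=day 4, Chem=day 8, Physics=day 9) or day 2 (e.g. Calculus in day 2; Systems in day 6; Crypto in day 7; Statistics in day 4; Econ in day 1; Chem in day 8; Logic in day 5; Physics in day 9; Graphics in day 3).

No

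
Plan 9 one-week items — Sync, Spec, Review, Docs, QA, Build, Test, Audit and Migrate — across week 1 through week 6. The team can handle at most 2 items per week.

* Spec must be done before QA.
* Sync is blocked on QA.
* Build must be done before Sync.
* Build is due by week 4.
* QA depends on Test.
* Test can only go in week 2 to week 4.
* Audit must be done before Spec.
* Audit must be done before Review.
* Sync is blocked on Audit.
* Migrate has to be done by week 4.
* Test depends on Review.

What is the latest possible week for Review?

Precedence pushes Review to at least week 2; downstream work caps Review at week 3.
Review at week 3 is achievable: Review in week 3, Spec in week 3, QA in week 5, Docs in week 2, Build in week 1, Audit in week 2, Test in week 4, Sync in week 6, Migrate in week 1.

week 3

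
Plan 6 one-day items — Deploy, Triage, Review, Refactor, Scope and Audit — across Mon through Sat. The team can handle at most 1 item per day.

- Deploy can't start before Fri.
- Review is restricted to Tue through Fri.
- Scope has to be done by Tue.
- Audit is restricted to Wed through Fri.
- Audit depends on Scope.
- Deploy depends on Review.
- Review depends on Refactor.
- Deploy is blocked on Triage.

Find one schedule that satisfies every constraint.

Deploy -> Sat, Refactor -> Tue, Triage -> Fri, Audit -> Wed, Review -> Thu, Scope -> Mon

Checking: Review(Thu) before Deploy(Sat); Refactor(Tue) before Review(Thu); Scope(Mon) before Audit(Wed); Triage(Fri) before Deploy(Sat); Review=Thu in [Tue,Fri]; Audit=Wed in [Wed,Fri]; Deploy=Sat in [Fri,Sat]; Scope=Mon in [Mon,Tue]; max 1 per day (cap 1).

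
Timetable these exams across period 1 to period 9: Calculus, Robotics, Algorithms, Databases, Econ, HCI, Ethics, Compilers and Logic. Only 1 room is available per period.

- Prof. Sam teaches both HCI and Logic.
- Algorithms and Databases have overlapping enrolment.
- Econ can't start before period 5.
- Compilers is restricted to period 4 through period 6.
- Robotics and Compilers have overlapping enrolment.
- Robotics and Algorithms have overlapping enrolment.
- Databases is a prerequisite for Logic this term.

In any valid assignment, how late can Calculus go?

Calculus at period 9 is achievable: Logic=period 2; Algorithms=period 6; Compilers=period 4; Calculus=period 9; Ethics=period 8; Databases=period 1; Robotics=period 3; Econ=period 5; HCI=period 7.

period 9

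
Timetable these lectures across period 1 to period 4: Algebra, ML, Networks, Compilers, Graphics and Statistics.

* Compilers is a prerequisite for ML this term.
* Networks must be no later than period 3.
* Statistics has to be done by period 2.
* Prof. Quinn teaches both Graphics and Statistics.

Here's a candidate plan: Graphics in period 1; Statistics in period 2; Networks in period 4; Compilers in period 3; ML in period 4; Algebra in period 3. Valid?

Prof. Quinn teaches both Graphics and Statistics — holds.
Compilers is a prerequisite for ML this term — holds.
Networks must be no later than period 3 — violated.
Statistics has to be done by period 2 — holds.

Invalid. Networks must be no later than period 3.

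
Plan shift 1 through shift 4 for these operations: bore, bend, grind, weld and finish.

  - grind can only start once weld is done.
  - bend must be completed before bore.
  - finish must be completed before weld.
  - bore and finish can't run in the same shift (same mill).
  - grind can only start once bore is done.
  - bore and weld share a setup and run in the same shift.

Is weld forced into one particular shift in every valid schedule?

weld can be shift 2 (e.g. finish in shift 1, bend in shift 1, weld in shift 2, grind in shift 3, bore in shift 2) or shift 3 (e.g. weld -> shift 3, bore -> shift 3, finish -> shift 1, grind -> shift 4, bend -> shift 1).

No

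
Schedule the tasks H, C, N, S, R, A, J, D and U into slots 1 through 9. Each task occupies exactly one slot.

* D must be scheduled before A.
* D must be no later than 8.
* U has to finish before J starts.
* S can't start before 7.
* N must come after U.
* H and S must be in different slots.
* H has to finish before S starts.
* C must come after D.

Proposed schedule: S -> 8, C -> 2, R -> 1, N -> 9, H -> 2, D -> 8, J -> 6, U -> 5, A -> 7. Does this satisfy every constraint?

H has to finish before S starts — holds.
S can't start before 7 — holds.
C must come after D — violated.
N must come after U — holds.
U has to finish before J starts — holds.
D must be scheduled before A — violated.
D must be no later than 8 — holds.
H and S must be in different slots — holds.

No — it violates: C must come after D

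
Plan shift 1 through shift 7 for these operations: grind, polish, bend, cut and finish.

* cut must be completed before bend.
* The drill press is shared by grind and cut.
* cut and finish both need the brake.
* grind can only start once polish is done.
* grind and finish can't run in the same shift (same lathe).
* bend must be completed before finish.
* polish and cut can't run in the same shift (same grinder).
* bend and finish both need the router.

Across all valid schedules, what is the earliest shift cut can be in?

shift 1

Downstream work caps cut at shift 5.
cut at shift 1 is achievable: grind -> shift 3, finish -> shift 4, polish -> shift 2, cut -> shift 1, bend -> shift 2.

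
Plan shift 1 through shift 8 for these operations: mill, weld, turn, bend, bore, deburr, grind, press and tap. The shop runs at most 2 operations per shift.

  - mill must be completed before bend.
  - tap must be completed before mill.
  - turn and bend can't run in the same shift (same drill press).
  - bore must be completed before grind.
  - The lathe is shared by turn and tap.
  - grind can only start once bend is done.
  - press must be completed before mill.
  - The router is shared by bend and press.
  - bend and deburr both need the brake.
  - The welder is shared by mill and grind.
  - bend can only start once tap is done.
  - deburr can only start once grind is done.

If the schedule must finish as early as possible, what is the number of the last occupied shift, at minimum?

shift 5

The precedence chain requires at least 5 distinct shifts.
With at most 2 per shift and 9 operations, at least 5 shifts are needed.
5 works (last occupied shift: shift 5): for example bore -> shift 2, tap -> shift 1, press -> shift 1, bend -> shift 3, weld -> shift 3, turn -> shift 4, grind -> shift 4, mill -> shift 2, deburr -> shift 5.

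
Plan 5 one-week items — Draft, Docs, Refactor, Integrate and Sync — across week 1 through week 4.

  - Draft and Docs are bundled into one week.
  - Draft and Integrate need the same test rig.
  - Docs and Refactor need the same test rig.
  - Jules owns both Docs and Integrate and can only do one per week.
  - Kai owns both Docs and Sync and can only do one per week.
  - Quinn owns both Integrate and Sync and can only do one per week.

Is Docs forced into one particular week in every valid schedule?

Docs can be week 1 (e.g. Refactor -> week 2; Draft -> week 1; Integrate -> week 2; Sync -> week 3; Docs -> week 1) or week 2 (e.g. Docs -> week 2, Integrate -> week 1, Sync -> week 3, Draft -> week 2, Refactor -> week 1).

No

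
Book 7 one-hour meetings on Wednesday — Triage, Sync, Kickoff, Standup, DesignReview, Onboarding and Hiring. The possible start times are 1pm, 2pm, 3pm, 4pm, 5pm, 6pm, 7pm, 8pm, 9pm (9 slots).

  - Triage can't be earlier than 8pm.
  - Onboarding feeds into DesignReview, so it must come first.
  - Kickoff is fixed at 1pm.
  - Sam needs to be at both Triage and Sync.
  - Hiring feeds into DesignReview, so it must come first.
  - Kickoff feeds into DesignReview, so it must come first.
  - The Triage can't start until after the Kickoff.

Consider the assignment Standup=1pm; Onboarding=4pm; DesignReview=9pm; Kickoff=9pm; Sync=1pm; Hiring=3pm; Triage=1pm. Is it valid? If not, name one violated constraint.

Kickoff feeds into DesignReview, so it must come first — violated.
Onboarding feeds into DesignReview, so it must come first — holds.
The Triage can't start until after the Kickoff — violated.
Kickoff is fixed at 1pm — violated.
Sam needs to be at both Triage and Sync — violated.
Hiring feeds into DesignReview, so it must come first — holds.
Triage can't be earlier than 8pm — violated.

No — it violates: The Triage can't start until after the Kickoff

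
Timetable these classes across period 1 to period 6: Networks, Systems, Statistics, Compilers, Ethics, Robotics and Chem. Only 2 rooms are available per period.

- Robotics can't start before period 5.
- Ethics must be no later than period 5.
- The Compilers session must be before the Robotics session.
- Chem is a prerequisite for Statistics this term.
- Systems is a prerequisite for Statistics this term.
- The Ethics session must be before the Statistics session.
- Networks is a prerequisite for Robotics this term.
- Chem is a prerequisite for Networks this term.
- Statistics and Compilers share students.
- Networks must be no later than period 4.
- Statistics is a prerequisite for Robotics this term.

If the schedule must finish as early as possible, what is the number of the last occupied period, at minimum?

5

The precedence chain requires at least 3 distinct periods.
With at most 2 per period and 7 classes, at least 4 periods are needed.
Robotics can't be placed before period 5, so the schedule must run through at least period 5.
5 works (last occupied period: period 5): for example Systems -> period 1, Compilers -> period 4, Networks -> period 2, Chem -> period 1, Ethics -> period 2, Statistics -> period 3, Robotics -> period 5.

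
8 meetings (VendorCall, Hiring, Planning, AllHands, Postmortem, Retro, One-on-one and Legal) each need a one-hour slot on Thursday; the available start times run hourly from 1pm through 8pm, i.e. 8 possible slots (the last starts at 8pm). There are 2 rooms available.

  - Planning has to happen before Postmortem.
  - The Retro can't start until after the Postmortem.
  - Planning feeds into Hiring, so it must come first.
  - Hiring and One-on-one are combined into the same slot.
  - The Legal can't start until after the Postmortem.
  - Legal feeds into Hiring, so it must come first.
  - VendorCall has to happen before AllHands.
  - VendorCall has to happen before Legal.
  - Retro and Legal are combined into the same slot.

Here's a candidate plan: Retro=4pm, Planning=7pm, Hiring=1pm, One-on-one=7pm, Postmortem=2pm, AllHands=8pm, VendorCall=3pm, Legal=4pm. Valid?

The Retro can't start until after the Postmortem — holds.
There are 2 rooms available — holds.
Planning has to happen before Postmortem — violated.
Hiring and One-on-one are combined into the same slot — violated.
Planning feeds into Hiring, so it must come first — violated.
VendorCall has to happen before AllHands — holds.
Retro and Legal are combined into the same slot — holds.
The Legal can't start until after the Postmortem — holds.
VendorCall has to happen before Legal — holds.
Legal feeds into Hiring, so it must come first — violated.

No — it violates: Planning feeds into Hiring, so it must come first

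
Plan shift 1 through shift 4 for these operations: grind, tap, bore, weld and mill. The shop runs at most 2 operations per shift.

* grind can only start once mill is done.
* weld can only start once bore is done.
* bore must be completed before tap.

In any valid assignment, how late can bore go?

Downstream work caps bore at shift 3.
bore at shift 3 is achievable: mill -> shift 1, tap -> shift 4, grind -> shift 2, bore -> shift 3, weld -> shift 4.

shift 3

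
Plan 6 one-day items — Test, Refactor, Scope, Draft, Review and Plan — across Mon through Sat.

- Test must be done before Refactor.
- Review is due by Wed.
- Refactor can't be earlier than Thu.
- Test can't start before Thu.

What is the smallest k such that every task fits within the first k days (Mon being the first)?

The precedence chain requires at least 2 distinct days.
Propagating the time windows through the other constraints, Refactor can't land before Fri — that is day 5 counting from Mon — so the schedule must run through at least 5 days.
5 works (last occupied day: Fri): for example Scope in Mon, Draft in Mon, Test in Thu, Review in Mon, Plan in Mon, Refactor in Fri.

5 days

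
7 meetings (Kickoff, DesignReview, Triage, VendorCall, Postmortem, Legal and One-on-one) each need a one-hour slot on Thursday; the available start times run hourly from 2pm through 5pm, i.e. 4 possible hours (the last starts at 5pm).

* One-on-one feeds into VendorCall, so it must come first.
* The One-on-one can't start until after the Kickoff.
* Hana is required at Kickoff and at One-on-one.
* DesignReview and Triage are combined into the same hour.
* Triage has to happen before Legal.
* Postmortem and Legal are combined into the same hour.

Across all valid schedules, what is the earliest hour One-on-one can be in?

Precedence pushes One-on-one to at least 3pm; downstream work caps One-on-one at 4pm.
One-on-one at 3pm is achievable: DesignReview=2pm, VendorCall=4pm, One-on-one=3pm, Legal=3pm, Triage=2pm, Postmortem=3pm, Kickoff=2pm.

3pm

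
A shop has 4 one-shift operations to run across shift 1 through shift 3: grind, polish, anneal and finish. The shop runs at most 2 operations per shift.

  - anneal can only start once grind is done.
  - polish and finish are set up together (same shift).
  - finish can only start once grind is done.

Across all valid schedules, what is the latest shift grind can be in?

Downstream work caps grind at shift 2.
grind at shift 1 is achievable: polish=shift 3; finish=shift 3; grind=shift 1; anneal=shift 2.
Nothing later works — the capacity limit rule out every shift after shift 1.

shift 1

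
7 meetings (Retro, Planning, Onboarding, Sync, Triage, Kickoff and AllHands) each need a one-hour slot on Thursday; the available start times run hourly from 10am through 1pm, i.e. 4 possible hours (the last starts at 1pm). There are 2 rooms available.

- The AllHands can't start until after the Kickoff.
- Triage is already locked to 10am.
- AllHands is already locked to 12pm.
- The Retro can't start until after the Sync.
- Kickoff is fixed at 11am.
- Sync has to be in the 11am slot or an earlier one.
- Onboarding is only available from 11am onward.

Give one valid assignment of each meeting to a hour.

Kickoff=11am, AllHands=12pm, Planning=1pm, Onboarding=11am, Triage=10am, Sync=10am, Retro=12pm

Checking: Kickoff(11am) before AllHands(12pm); Sync(10am) before Retro(12pm); Onboarding=11am in [11am,1pm]; Kickoff=11am in [11am,11am]; Triage=10am in [10am,10am]; Sync=10am in [10am,11am]; AllHands=12pm in [12pm,12pm]; max 2 per hour (cap 2).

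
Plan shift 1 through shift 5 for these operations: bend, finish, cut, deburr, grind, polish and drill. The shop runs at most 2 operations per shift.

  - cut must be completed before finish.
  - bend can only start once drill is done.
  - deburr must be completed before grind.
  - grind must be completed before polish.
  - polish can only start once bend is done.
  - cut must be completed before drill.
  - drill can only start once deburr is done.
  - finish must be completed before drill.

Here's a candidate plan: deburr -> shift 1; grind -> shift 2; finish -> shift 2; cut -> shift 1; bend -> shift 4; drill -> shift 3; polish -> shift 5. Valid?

cut must be completed before finish — holds.
cut must be completed before drill — holds.
grind must be completed before polish — holds.
deburr must be completed before grind — holds.
drill can only start once deburr is done — holds.
finish must be completed before drill — holds.
polish can only start once bend is done — holds.
The shop runs at most 2 operations per shift — holds.
bend can only start once drill is done — holds.

Yes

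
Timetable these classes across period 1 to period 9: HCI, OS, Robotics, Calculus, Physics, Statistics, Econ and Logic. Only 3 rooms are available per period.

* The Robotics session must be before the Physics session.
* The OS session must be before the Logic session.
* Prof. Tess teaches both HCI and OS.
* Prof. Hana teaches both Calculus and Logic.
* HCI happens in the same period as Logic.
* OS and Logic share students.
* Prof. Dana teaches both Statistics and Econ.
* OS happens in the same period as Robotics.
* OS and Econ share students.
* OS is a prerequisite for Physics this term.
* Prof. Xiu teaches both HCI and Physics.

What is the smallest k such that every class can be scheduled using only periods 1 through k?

The precedence chain requires at least 2 distinct periods.
With at most 3 per period and 8 classes, at least 3 periods are needed.
3 works (last occupied period: period 3): for example HCI -> period 3, Robotics -> period 1, Physics -> period 2, OS -> period 1, Logic -> period 3, Statistics -> period 2, Econ -> period 3, Calculus -> period 1.

3 periods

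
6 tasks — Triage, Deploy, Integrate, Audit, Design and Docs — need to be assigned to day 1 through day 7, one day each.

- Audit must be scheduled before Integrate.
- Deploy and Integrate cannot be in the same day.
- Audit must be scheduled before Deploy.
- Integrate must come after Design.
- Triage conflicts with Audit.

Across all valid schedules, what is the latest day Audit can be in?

Downstream work caps Audit at day 6.
Audit at day 5 is achievable: Design -> day 1, Integrate -> day 6, Triage -> day 1, Deploy -> day 7, Audit -> day 5, Docs -> day 1.
Nothing later works — the conflict constraints rule out every day after day 5.

day 5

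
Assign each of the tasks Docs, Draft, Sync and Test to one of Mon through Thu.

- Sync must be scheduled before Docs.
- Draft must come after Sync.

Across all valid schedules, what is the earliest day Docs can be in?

Precedence pushes Docs to at least Tue.
Docs at Tue is achievable: Docs=Tue; Test=Mon; Draft=Tue; Sync=Mon.

Tue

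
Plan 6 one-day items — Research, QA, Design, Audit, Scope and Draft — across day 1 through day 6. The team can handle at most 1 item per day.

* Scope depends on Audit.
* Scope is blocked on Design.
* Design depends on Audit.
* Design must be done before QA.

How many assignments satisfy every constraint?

60

Splitting on QA: it can be day 3 (6), day 4 (14), day 5 (20), day 6 (20). Listing each branch's schedules as (Research, Design, Audit, Scope, Draft) by day number:
QA=day 3: (4,2,1,5,6) (4,2,1,6,5) (5,2,1,4,6) (5,2,1,6,4) (6,2,1,4,5) (6,2,1,5,4) — 6.
QA=day 4: (1,3,2,5,6) (1,3,2,6,5) (2,3,1,5,6) (2,3,1,6,5) (3,2,1,5,6) (3,2,1,6,5) (5,2,1,3,6) (5,2,1,6,3) (5,3,1,6,2) (5,3,2,6,1) (6,2,1,3,5) (6,2,1,5,3) (6,3,1,5,2) (6,3,2,5,1) — 14.
QA=day 5: (1,3,2,4,6) (1,3,2,6,4) (1,4,2,6,3) (1,4,3,6,2) (2,3,1,4,6) (2,3,1,6,4) (2,4,1,6,3) (2,4,3,6,1) (3,2,1,4,6) (3,2,1,6,4) (3,4,1,6,2) (3,4,2,6,1) (4,2,1,3,6) (4,2,1,6,3) (4,3,1,6,2) (4,3,2,6,1) (6,2,1,3,4) (6,2,1,4,3) (6,3,1,4,2) (6,3,2,4,1) — 20.
QA=day 6: (1,3,2,4,5) (1,3,2,5,4) (1,4,2,5,3) (1,4,3,5,2) (2,3,1,4,5) (2,3,1,5,4) (2,4,1,5,3) (2,4,3,5,1) (3,2,1,4,5) (3,2,1,5,4) (3,4,1,5,2) (3,4,2,5,1) (4,2,1,3,5) (4,2,1,5,3) (4,3,1,5,2) (4,3,2,5,1) (5,2,1,3,4) (5,2,1,4,3) (5,3,1,4,2) (5,3,2,4,1) — 20.
Summing: 6 + 14 + 20 + 20 = 60.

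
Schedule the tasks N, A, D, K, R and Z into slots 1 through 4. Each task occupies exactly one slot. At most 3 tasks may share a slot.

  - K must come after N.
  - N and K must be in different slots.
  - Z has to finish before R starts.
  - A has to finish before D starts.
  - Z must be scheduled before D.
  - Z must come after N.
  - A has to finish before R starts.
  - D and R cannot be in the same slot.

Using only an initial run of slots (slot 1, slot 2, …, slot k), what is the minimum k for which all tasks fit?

The precedence chain requires at least 3 distinct slots.
With at most 3 per slot and 6 tasks, at least 2 slots are needed.
Could 3 slots be enough, i.e. nothing placed later than 3? No: D must come after Z (at 1 or later) → {2, 3}; Z must come before D (at 3 or earlier) → {1, 2}; R must come after Z (at 1 or later) → {2, 3}; Z must come after N (at 1 or later) → {2}; D must come after Z (at 2 or later) → {3}; R must come after Z (at 2 or later) → {3}; R can't share with D (3) → nothing is left.
So 3 slots is not enough.
4 works (last occupied slot: 4): for example D -> 3; R -> 4; A -> 1; K -> 2; N -> 1; Z -> 2.

4 slots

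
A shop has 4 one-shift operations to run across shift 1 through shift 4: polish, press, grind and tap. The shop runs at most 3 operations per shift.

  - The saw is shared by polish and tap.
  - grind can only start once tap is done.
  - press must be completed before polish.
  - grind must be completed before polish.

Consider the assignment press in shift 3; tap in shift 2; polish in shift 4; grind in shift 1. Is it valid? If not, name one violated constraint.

No — it violates: grind can only start once tap is done

grind must be completed before polish — holds.
press must be completed before polish — holds.
grind can only start once tap is done — violated.
The shop runs at most 3 operations per shift — holds.
The saw is shared by polish and tap — holds.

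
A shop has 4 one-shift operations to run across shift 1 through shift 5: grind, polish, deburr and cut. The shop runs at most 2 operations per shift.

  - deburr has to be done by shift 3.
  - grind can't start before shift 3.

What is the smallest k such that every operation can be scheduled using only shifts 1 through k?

3

With at most 2 per shift and 4 operations, at least 2 shifts are needed.
grind can't be placed before shift 3, so the schedule must run through at least shift 3.
3 works (last occupied shift: shift 3): for example grind=shift 3, polish=shift 1, deburr=shift 1, cut=shift 2.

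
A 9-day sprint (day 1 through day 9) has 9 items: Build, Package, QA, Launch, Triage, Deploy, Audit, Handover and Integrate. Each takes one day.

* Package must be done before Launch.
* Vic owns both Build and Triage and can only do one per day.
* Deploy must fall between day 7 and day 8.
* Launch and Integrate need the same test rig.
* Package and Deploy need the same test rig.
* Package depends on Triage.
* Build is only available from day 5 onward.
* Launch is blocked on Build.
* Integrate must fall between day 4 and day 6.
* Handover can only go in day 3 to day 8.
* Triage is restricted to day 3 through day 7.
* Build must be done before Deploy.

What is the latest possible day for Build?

day 7

Build is available from day 5; downstream work caps Build at day 7.
Build at day 7 is achievable: Launch -> day 8; QA -> day 1; Deploy -> day 8; Triage -> day 3; Integrate -> day 4; Build -> day 7; Audit -> day 1; Package -> day 4; Handover -> day 3.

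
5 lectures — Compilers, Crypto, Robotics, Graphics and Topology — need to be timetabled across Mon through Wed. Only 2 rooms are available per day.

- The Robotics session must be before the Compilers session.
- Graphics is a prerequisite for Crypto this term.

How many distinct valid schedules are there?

Splitting on Compilers: it can be Tue (5), Wed (10). Listing each branch's schedules as (Crypto, Robotics, Graphics, Topology):
Compilers=Tue: (Tue,Mon,Mon,Wed) (Wed,Mon,Mon,Tue) (Wed,Mon,Mon,Wed) (Wed,Mon,Tue,Mon) (Wed,Mon,Tue,Wed) — 5.
Compilers=Wed: (Tue,Mon,Mon,Tue) (Tue,Mon,Mon,Wed) (Tue,Tue,Mon,Mon) (Tue,Tue,Mon,Wed) (Wed,Mon,Mon,Tue) (Wed,Mon,Tue,Mon) (Wed,Mon,Tue,Tue) (Wed,Tue,Mon,Mon) (Wed,Tue,Mon,Tue) (Wed,Tue,Tue,Mon) — 10.
Summing: 5 + 10 = 15.

15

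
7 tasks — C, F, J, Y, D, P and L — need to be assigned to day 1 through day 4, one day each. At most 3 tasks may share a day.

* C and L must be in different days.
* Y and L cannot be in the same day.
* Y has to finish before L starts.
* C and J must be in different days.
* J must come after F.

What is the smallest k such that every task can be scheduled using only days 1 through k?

The precedence chain requires at least 2 distinct days.
With at most 3 per day and 7 tasks, at least 3 days are needed.
3 works (last occupied day: day 3): for example Y=day 1; D=day 2; P=day 3; C=day 1; F=day 1; J=day 2; L=day 2.

3 days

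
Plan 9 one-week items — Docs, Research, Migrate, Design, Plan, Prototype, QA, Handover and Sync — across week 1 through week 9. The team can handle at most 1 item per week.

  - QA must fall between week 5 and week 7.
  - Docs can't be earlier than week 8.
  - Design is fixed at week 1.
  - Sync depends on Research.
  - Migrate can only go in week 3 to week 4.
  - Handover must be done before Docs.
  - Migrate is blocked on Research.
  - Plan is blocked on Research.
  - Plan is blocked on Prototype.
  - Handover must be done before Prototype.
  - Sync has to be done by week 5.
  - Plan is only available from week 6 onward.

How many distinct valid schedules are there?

24

Splitting on Docs: it can be week 8 (12), week 9 (12). Listing each branch's schedules as (Research, Migrate, Design, Plan, Prototype, QA, Handover, Sync) by week number:
Docs=week 8: (2,3,1,9,6,7,4,5) (2,3,1,9,6,7,5,4) (2,3,1,9,7,5,6,4) (2,3,1,9,7,6,4,5) (2,3,1,9,7,6,5,4) (2,4,1,9,6,7,3,5) (2,4,1,9,6,7,5,3) (2,4,1,9,7,5,6,3) (2,4,1,9,7,6,3,5) (2,4,1,9,7,6,5,3) (3,4,1,9,6,7,2,5) (3,4,1,9,7,6,2,5) — 12.
Docs=week 9: (2,3,1,8,6,7,4,5) (2,3,1,8,6,7,5,4) (2,3,1,8,7,5,6,4) (2,3,1,8,7,6,4,5) (2,3,1,8,7,6,5,4) (2,4,1,8,6,7,3,5) (2,4,1,8,6,7,5,3) (2,4,1,8,7,5,6,3) (2,4,1,8,7,6,3,5) (2,4,1,8,7,6,5,3) (3,4,1,8,6,7,2,5) (3,4,1,8,7,6,2,5) — 12.
Summing: 12 + 12 = 24.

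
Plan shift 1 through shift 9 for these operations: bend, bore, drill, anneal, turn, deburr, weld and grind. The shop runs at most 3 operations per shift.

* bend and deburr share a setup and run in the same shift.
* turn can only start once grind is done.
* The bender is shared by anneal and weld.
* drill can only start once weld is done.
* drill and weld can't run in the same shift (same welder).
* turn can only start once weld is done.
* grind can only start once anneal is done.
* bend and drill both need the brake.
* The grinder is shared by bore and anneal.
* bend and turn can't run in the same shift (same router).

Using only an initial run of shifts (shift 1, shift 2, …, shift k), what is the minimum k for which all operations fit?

3 shifts

The precedence chain requires at least 3 distinct shifts.
With at most 3 per shift and 8 operations, at least 3 shifts are needed.
3 works (last occupied shift: shift 3): for example drill in shift 3, anneal in shift 1, deburr in shift 1, bore in shift 2, turn in shift 3, grind in shift 2, bend in shift 1, weld in shift 2.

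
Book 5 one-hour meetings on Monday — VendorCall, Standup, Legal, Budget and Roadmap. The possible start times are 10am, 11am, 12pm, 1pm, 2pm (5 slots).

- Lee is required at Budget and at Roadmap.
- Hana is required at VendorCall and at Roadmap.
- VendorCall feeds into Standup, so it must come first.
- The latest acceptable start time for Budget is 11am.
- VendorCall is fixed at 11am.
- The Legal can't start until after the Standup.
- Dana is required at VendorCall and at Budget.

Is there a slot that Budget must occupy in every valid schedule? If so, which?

Budget's window is 10am–11am.
VendorCall is fixed at 11am, and Budget can't share a slot with VendorCall.
So Budget must be 10am.

10am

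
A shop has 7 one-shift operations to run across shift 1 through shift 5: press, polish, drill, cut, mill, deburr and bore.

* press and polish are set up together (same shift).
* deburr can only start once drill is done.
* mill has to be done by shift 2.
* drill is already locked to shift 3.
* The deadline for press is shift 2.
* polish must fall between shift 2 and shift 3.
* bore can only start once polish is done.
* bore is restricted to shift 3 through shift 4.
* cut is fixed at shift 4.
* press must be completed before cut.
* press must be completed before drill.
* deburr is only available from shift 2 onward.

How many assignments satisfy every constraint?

8

Splitting on mill: it can be shift 1 (4), shift 2 (4). Listing each branch's schedules as (press, polish, drill, cut, deburr, bore) by shift number:
mill=shift 1: (2,2,3,4,4,3) (2,2,3,4,4,4) (2,2,3,4,5,3) (2,2,3,4,5,4) — 4.
mill=shift 2: (2,2,3,4,4,3) (2,2,3,4,4,4) (2,2,3,4,5,3) (2,2,3,4,5,4) — 4.
Summing: 4 + 4 = 8.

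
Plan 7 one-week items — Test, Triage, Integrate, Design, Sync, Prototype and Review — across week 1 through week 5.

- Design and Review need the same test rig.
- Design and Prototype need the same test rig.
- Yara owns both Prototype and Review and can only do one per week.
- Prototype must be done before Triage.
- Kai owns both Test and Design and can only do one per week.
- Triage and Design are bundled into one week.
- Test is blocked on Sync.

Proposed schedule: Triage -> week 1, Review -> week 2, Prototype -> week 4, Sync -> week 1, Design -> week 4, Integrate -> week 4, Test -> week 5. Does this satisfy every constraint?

Design and Prototype need the same test rig — violated.
Test is blocked on Sync — holds.
Triage and Design are bundled into one week — violated.
Yara owns both Prototype and Review and can only do one per week — holds.
Kai owns both Test and Design and can only do one per week — holds.
Design and Review need the same test rig — holds.
Prototype must be done before Triage — violated.

No — it violates: Prototype must be done before Triage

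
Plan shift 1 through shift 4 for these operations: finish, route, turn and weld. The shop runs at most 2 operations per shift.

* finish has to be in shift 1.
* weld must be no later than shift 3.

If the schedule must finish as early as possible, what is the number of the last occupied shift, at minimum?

2

With at most 2 per shift and 4 operations, at least 2 shifts are needed.
2 works (last occupied shift: shift 2): for example route -> shift 1, finish -> shift 1, weld -> shift 2, turn -> shift 2.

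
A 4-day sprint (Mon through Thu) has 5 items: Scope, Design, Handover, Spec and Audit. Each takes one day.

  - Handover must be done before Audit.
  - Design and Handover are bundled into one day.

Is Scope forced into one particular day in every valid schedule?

Scope can be Mon (e.g. Scope -> Mon, Spec -> Mon, Design -> Mon, Handover -> Mon, Audit -> Tue) or Tue (e.g. Handover in Mon, Design in Mon, Audit in Tue, Scope in Tue, Spec in Mon).

No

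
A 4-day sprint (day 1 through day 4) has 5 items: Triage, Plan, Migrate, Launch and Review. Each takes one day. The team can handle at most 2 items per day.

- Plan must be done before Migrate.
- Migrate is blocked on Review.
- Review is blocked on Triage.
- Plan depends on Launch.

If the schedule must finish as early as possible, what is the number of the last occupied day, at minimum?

day 3

The precedence chain requires at least 3 distinct days.
With at most 2 per day and 5 tasks, at least 3 days are needed.
3 works (last occupied day: day 3): for example Triage -> day 1; Launch -> day 1; Migrate -> day 3; Review -> day 2; Plan -> day 2.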